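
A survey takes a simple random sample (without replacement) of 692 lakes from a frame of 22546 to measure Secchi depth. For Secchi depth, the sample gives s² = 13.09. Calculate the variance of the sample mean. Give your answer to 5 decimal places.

Under SRS without replacement, Var(ȳ) = (1 − f)·s²/n with f = n/N = 692/22546 = 0.03069281.
Var(ȳ) = (1 − 0.03069281)·13.09/692 = 0.96930719·0.018916185 = 0.018335594.

0.01834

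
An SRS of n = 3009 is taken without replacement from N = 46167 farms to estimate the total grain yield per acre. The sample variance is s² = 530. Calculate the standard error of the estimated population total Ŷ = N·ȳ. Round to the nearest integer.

18734

Var(Ŷ) = N²·Var(ȳ) = N²·(1 − n/N)·s²/n.
f = 3009/46167 = 0.06517642; Var(ȳ) = 0.93482358·530/3009 = 0.16465819.
Var(Ŷ) = 46167² · 0.16465819 = 3.5095113 × 10^8.
SE(Ŷ) = √(3.5095113 × 10^8) = 18734.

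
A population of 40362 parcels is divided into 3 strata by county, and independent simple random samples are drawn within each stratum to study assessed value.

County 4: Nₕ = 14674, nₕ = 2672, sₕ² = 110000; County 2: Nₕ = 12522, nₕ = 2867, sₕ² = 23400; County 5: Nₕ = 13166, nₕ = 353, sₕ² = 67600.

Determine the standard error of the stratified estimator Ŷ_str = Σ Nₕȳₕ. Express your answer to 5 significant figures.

201350

Var(Ŷ_str) = Σₕ Nₕ²(1 − fₕ)sₕ²/nₕ.
County 4: 14674²·(1 − 2672/14674)·110000/2672 = 7.2503399 × 10^9.
County 2: 12522²·(1 − 2867/12522)·23400/2867 = 9.8676592 × 10^8.
County 5: 13166²·(1 − 353/13166)·67600/353 = 3.2305515 × 10^10.
Sum = 4.0542621 × 10^10.
SE = √(4.0542621 × 10^10) = 201350.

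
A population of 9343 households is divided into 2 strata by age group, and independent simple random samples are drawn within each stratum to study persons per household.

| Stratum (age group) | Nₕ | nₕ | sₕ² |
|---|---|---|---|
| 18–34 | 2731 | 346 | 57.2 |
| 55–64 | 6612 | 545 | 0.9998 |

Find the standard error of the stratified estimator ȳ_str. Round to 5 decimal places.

0.11480

Var(ȳ_str) = Σₕ Wₕ²(1 − fₕ)sₕ²/nₕ with Wₕ = Nₕ/N, N = 9343.
18–34: Wₕ = 0.29230440; term = 0.29230440²·(1 − 0.12669352)·57.2/346 = 0.012335516.
55–64: Wₕ = 0.70769560; term = 0.70769560²·(1 − 0.08242589)·0.9998/545 = 8.4304503 × 10^-4.
Sum = 0.013178561.
SE = √(0.013178561) = 0.11480.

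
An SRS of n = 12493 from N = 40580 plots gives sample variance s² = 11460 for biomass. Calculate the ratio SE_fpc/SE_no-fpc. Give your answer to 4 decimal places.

f = n/N = 12493/40580 = 0.30786102.
SE_no-fpc = √(s²/n) = 0.95776495; SE_fpc = √((1−f)s²/n) = 0.7968115.
Ratio = √(1−f) = 0.83194891.

0.8319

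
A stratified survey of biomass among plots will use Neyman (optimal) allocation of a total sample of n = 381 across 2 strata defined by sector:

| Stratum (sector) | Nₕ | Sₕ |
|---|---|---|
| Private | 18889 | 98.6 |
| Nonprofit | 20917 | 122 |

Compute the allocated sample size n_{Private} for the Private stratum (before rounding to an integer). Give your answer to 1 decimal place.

Neyman allocation: nₕ = n·NₕSₕ / Σⱼ NⱼSⱼ.
Σ NⱼSⱼ = 18889·98.6 + 20917·122 = 4.4143294 × 10^6.
n_{Private} = 381·18889·98.6 / (4.4143294 × 10^6) = 160.7.

160.7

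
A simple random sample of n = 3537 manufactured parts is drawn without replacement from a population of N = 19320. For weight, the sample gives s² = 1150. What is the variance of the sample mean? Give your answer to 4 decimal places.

0.2656

Under SRS without replacement, Var(ȳ) = (1 − f)·s²/n with f = n/N = 3537/19320 = 0.18307453.
Var(ȳ) = (1 − 0.18307453)·1150/3537 = 0.81692547·0.32513429 = 0.26561049.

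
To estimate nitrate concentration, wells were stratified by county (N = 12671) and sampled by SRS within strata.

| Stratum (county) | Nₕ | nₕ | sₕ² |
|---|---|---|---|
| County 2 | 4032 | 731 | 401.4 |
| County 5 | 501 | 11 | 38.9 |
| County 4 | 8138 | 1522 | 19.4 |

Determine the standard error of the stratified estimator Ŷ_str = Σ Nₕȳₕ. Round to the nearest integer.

2977

Var(Ŷ_str) = Σₕ Nₕ²(1 − fₕ)sₕ²/nₕ.
County 2: 4032²·(1 − 731/4032)·401.4/731 = 7.3084628 × 10^6.
County 5: 501²·(1 − 11/501)·38.9/11 = 868141.91.
County 4: 8138²·(1 − 1522/8138)·19.4/1522 = 686278.29.
Sum = 8.862883 × 10^6.
SE = √(8.862883 × 10^6) = 2977.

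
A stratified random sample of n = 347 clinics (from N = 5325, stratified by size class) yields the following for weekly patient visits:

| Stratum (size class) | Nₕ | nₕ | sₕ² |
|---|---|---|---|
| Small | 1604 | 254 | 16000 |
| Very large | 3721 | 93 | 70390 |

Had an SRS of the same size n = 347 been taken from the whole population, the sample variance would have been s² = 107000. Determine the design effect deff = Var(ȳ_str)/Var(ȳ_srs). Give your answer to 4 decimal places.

Var(ȳ_str) = Σ Wₕ²(1−fₕ)sₕ²/nₕ with Wₕ = Nₕ/5325:
  Small: (1604/5325)²·(1−254/1604)·16000/254 = 4.8104441
  Very large: (3721/5325)²·(1−93/3721)·70390/93 = 360.34271
  → Var(ȳ_str) = 365.15315.
Var(ȳ_srs) = (1 − 347/5325)·107000/347 = 288.26345.
deff = 365.15315 / 288.26345 = 1.2667.

1.2667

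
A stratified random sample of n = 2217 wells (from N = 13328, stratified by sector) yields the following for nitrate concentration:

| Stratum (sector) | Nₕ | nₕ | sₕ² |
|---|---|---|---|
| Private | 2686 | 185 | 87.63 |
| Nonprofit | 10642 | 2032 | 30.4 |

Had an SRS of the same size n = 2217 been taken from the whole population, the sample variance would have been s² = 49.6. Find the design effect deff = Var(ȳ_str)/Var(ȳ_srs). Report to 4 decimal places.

1.3742

Var(ȳ_str) = Σ Wₕ²(1−fₕ)sₕ²/nₕ with Wₕ = Nₕ/13328:
  Private: (2686/13328)²·(1−185/2686)·87.63/185 = 0.017913103
  Nonprofit: (10642/13328)²·(1−2032/10642)·30.4/2032 = 0.0077169612
  → Var(ȳ_str) = 0.025630064.
Var(ȳ_srs) = (1 − 2217/13328)·49.6/2217 = 0.018651087.
deff = 0.025630064 / 0.018651087 = 1.3742.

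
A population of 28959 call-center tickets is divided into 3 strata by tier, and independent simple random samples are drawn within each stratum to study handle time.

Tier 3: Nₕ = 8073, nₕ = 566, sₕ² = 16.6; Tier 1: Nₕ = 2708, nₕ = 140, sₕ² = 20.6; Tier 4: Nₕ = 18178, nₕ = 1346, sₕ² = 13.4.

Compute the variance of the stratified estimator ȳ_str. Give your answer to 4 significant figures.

0.006972

Var(ȳ_str) = Σₕ Wₕ²(1 − fₕ)sₕ²/nₕ with Wₕ = Nₕ/N, N = 28959.
Tier 3: Wₕ = 0.27877344; term = 0.27877344²·(1 − 0.07011024)·16.6/566 = 0.0021194633.
Tier 1: Wₕ = 0.09351152; term = 0.09351152²·(1 − 0.05169867)·20.6/140 = 0.0012201571.
Tier 4: Wₕ = 0.62771505; term = 0.62771505²·(1 − 0.07404555)·13.4/1346 = 0.0036322392.
Sum = 0.0069718596.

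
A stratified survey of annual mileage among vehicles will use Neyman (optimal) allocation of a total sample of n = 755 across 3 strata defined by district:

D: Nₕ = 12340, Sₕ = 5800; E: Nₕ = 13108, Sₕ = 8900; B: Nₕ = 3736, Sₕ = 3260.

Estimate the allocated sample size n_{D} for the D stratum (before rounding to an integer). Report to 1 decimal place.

Neyman allocation: nₕ = n·NₕSₕ / Σⱼ NⱼSⱼ.
Σ NⱼSⱼ = 12340·5800 + 13108·8900 + 3736·3260 = 2.0041256 × 10^8.
n_{D} = 755·12340·5800 / (2.0041256 × 10^8) = 269.6.

269.6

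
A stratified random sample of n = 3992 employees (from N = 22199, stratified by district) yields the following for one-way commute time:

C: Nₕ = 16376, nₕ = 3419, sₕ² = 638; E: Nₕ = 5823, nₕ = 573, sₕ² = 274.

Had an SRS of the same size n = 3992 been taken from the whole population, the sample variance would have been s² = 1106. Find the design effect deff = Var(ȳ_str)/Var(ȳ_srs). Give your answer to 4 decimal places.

0.4841

Var(ȳ_str) = Σ Wₕ²(1−fₕ)sₕ²/nₕ with Wₕ = Nₕ/22199:
  C: (16376/22199)²·(1−3419/16376)·638/3419 = 0.080346515
  E: (5823/22199)²·(1−573/5823)·274/573 = 0.029664376
  → Var(ȳ_str) = 0.11001089.
Var(ȳ_srs) = (1 − 3992/22199)·1106/3992 = 0.22723204.
deff = 0.11001089 / 0.22723204 = 0.4841.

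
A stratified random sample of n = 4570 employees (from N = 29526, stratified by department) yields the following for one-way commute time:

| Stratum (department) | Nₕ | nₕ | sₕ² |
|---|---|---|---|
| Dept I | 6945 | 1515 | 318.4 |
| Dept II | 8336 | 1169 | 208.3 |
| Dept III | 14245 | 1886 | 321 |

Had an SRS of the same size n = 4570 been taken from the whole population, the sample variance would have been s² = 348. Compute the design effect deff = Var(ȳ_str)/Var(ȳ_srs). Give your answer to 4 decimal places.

Var(ȳ_str) = Σ Wₕ²(1−fₕ)sₕ²/nₕ with Wₕ = Nₕ/29526:
  Dept I: (6945/29526)²·(1−1515/6945)·318.4/1515 = 0.0090912432
  Dept II: (8336/29526)²·(1−1169/8336)·208.3/1169 = 0.012211265
  Dept III: (14245/29526)²·(1−1886/14245)·321/1886 = 0.034371612
  → Var(ȳ_str) = 0.05567412.
Var(ȳ_srs) = (1 − 4570/29526)·348/4570 = 0.064362574.
deff = 0.05567412 / 0.064362574 = 0.8650.

0.8650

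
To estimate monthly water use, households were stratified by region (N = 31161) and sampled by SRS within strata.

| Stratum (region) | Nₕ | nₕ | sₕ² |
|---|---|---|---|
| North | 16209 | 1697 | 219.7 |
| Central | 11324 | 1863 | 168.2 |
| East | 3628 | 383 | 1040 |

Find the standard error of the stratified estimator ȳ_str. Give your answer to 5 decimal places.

Var(ȳ_str) = Σₕ Wₕ²(1 − fₕ)sₕ²/nₕ with Wₕ = Nₕ/N, N = 31161.
North: Wₕ = 0.52016944; term = 0.52016944²·(1 − 0.10469492)·219.7/1697 = 0.031362374.
Central: Wₕ = 0.36340297; term = 0.36340297²·(1 − 0.16451784)·168.2/1863 = 0.009961558.
East: Wₕ = 0.11642759; term = 0.11642759²·(1 − 0.10556781)·1040/383 = 0.032922573.
Sum = 0.074246505.
SE = √(0.074246505) = 0.27248.

0.27248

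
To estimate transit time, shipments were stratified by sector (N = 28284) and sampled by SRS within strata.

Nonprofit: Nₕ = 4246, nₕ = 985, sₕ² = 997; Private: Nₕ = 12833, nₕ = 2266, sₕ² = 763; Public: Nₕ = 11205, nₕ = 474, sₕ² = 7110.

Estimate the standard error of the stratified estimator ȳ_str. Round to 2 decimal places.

1.53

Var(ȳ_str) = Σₕ Wₕ²(1 − fₕ)sₕ²/nₕ with Wₕ = Nₕ/N, N = 28284.
Nonprofit: Wₕ = 0.15012021; term = 0.15012021²·(1 − 0.23198304)·997/985 = 0.017518949.
Private: Wₕ = 0.45371942; term = 0.45371942²·(1 − 0.17657601)·763/2266 = 0.057077229.
Public: Wₕ = 0.39616037; term = 0.39616037²·(1 − 0.04230254)·7110/474 = 2.2545593.
Sum = 2.3291555.
SE = √(2.3291555) = 1.53.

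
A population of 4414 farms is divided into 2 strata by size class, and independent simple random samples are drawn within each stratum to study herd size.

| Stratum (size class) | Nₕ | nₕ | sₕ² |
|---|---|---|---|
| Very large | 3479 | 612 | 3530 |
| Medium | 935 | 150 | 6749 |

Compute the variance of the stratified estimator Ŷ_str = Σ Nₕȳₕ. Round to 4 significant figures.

9.056 × 10^7

Var(Ŷ_str) = Σₕ Nₕ²(1 − fₕ)sₕ²/nₕ.
Very large: 3479²·(1 − 612/3479)·3530/612 = 5.7531461 × 10^7.
Medium: 935²·(1 − 150/935)·6749/150 = 3.3023982 × 10^7.
Sum = 9.0555443 × 10^7.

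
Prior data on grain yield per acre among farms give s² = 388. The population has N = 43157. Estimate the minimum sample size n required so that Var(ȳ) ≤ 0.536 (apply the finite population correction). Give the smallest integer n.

712

Without fpc, n₀ = s²/D = 388/0.536 = 723.8806.
With fpc, (1 − n/N)·s²/n ≤ D requires n ≥ n₀/(1 + n₀/N) = 723.8806/(1 + 723.8806/43157) = 711.9391.
Rounding up, n = 712.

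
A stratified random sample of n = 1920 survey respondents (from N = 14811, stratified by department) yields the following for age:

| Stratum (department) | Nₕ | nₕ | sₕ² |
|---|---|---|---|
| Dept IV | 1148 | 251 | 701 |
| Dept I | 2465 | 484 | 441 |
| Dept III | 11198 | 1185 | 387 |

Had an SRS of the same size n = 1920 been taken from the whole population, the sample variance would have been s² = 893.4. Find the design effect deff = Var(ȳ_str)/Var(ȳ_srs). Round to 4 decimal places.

Var(ȳ_str) = Σ Wₕ²(1−fₕ)sₕ²/nₕ with Wₕ = Nₕ/14811:
  Dept IV: (1148/14811)²·(1−251/1148)·701/251 = 0.013110217
  Dept I: (2465/14811)²·(1−484/2465)·441/484 = 0.020282704
  Dept III: (11198/14811)²·(1−1185/11198)·387/1185 = 0.16692775
  → Var(ȳ_str) = 0.20032067.
Var(ȳ_srs) = (1 − 1920/14811)·893.4/1920 = 0.40499247.
deff = 0.20032067 / 0.40499247 = 0.4946.

0.4946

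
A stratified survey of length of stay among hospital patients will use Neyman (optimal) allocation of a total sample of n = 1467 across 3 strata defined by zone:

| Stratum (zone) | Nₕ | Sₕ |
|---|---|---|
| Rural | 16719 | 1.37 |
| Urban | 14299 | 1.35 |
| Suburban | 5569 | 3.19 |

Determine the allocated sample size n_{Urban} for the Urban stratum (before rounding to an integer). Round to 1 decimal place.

472.2

Neyman allocation: nₕ = n·NₕSₕ / Σⱼ NⱼSⱼ.
Σ NⱼSⱼ = 16719·1.37 + 14299·1.35 + 5569·3.19 = 59973.79.
n_{Urban} = 1467·14299·1.35 / 59973.79 = 472.2.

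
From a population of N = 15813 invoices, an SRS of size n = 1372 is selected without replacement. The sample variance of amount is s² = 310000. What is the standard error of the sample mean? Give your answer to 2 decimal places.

Under SRS without replacement, Var(ȳ) = (1 − f)·s²/n with f = n/N = 1372/15813 = 0.08676405.
Var(ȳ) = (1 − 0.08676405)·310000/1372 = 0.91323595·225.94752 = 206.3434.
SE(ȳ) = √(206.3434) = 14.36.

14.36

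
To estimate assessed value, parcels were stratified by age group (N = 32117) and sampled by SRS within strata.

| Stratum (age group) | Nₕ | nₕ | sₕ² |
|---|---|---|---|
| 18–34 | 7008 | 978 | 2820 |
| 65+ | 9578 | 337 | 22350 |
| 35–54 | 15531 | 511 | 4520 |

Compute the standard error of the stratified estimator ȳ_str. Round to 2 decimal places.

Var(ȳ_str) = Σₕ Wₕ²(1 − fₕ)sₕ²/nₕ with Wₕ = Nₕ/N, N = 32117.
18–34: Wₕ = 0.21820220; term = 0.21820220²·(1 − 0.13955479)·2820/978 = 0.11812769.
65+: Wₕ = 0.29822213; term = 0.29822213²·(1 − 0.03518480)·22350/337 = 5.6907759.
35–54: Wₕ = 0.48357568; term = 0.48357568²·(1 − 0.03290194)·4520/511 = 2.0004005.
Sum = 7.8093041.
SE = √(7.8093041) = 2.79.

2.79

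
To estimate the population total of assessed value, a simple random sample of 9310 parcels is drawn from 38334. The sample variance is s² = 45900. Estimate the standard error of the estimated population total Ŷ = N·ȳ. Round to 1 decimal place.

74063.2

Var(Ŷ) = N²·Var(ȳ) = N²·(1 − n/N)·s²/n.
f = 9310/38334 = 0.24286534; Var(ȳ) = 0.75713466·45900/9310 = 3.7328121.
Var(Ŷ) = 38334² · 3.7328121 = 5.4853508 × 10^9.
SE(Ŷ) = √(5.4853508 × 10^9) = 74063.2.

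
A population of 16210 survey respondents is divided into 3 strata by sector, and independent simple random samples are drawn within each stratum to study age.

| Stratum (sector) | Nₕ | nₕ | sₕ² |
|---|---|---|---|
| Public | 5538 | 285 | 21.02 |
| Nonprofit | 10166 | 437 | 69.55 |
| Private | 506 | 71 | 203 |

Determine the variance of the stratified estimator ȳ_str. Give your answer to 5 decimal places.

0.07047

Var(ȳ_str) = Σₕ Wₕ²(1 − fₕ)sₕ²/nₕ with Wₕ = Nₕ/N, N = 16210.
Public: Wₕ = 0.34164096; term = 0.34164096²·(1 − 0.05146262)·21.02/285 = 0.0081654886.
Nonprofit: Wₕ = 0.62714374; term = 0.62714374²·(1 − 0.04298643)·69.55/437 = 0.059905676.
Private: Wₕ = 0.03121530; term = 0.03121530²·(1 − 0.14031621)·203/71 = 0.0023950326.
Sum = 0.070466197.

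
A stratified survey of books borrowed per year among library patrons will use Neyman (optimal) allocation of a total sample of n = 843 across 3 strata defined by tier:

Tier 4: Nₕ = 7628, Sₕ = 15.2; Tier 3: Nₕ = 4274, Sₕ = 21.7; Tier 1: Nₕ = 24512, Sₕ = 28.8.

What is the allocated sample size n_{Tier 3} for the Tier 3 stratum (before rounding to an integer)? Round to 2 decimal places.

85.48

Neyman allocation: nₕ = n·NₕSₕ / Σⱼ NⱼSⱼ.
Σ NⱼSⱼ = 7628·15.2 + 4274·21.7 + 24512·28.8 = 914637.
n_{Tier 3} = 843·4274·21.7 / 914637 = 85.48.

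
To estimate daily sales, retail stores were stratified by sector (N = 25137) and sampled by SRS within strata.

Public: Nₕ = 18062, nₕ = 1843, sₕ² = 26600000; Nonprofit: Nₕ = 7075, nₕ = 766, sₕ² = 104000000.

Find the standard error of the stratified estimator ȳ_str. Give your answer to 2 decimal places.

127.60

Var(ȳ_str) = Σₕ Wₕ²(1 − fₕ)sₕ²/nₕ with Wₕ = Nₕ/N, N = 25137.
Public: Wₕ = 0.71854239; term = 0.71854239²·(1 − 0.10203743)·26600000/1843 = 6691.4359.
Nonprofit: Wₕ = 0.28145761; term = 0.28145761²·(1 − 0.10826855)·104000000/766 = 9591.0168.
Sum = 16282.453.
SE = √(16282.453) = 127.60.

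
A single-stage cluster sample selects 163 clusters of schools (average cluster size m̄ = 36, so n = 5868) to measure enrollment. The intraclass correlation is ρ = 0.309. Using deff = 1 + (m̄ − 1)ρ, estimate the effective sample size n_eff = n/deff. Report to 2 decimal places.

496.66

deff = 1 + (36 − 1)·0.309 = 1 + 10.815 = 11.815.
n_eff = 5868 / 11.815 = 496.66.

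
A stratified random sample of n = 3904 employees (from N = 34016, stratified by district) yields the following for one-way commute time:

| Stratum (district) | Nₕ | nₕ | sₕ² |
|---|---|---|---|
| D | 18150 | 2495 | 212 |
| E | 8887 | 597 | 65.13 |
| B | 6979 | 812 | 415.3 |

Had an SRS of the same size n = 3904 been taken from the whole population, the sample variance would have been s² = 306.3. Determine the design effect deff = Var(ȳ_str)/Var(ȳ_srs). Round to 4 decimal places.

Var(ȳ_str) = Σ Wₕ²(1−fₕ)sₕ²/nₕ with Wₕ = Nₕ/34016:
  D: (18150/34016)²·(1−2495/18150)·212/2495 = 0.020865487
  E: (8887/34016)²·(1−597/8887)·65.13/597 = 0.006946243
  B: (6979/34016)²·(1−812/6979)·415.3/812 = 0.019024207
  → Var(ȳ_str) = 0.046835937.
Var(ȳ_srs) = (1 − 3904/34016)·306.3/3904 = 0.069453406.
deff = 0.046835937 / 0.069453406 = 0.6744.

0.6744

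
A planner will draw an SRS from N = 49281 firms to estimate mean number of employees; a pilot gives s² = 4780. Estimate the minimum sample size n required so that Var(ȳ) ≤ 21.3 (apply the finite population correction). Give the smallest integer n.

224

Without fpc, n₀ = s²/D = 4780/21.3 = 224.4131.
With fpc, (1 − n/N)·s²/n ≤ D requires n ≥ n₀/(1 + n₀/N) = 224.4131/(1 + 224.4131/49281) = 223.3958.
Rounding up, n = 224.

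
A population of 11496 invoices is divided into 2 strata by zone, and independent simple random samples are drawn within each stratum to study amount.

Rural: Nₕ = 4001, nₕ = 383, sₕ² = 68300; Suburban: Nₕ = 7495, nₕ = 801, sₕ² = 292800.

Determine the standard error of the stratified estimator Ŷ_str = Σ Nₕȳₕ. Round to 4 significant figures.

Var(Ŷ_str) = Σₕ Nₕ²(1 − fₕ)sₕ²/nₕ.
Rural: 4001²·(1 − 383/4001)·68300/383 = 2.5814222 × 10^9.
Suburban: 7495²·(1 − 801/7495)·292800/801 = 1.8339855 × 10^10.
Sum = 2.0921277 × 10^10.
SE = √(2.0921277 × 10^10) = 144600.

144600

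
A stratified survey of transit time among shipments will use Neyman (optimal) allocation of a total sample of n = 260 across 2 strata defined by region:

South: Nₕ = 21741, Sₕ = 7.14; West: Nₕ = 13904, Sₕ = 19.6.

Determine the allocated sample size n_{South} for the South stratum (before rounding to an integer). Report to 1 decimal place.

94.4

Neyman allocation: nₕ = n·NₕSₕ / Σⱼ NⱼSⱼ.
Σ NⱼSⱼ = 21741·7.14 + 13904·19.6 = 427749.14.
n_{South} = 260·21741·7.14 / 427749.14 = 94.4.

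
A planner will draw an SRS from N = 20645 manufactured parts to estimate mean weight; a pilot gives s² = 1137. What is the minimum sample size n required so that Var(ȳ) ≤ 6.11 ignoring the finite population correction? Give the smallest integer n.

Without fpc, n₀ = s²/D = 1137/6.11 = 186.0884.
Rounding up, n = 187.

187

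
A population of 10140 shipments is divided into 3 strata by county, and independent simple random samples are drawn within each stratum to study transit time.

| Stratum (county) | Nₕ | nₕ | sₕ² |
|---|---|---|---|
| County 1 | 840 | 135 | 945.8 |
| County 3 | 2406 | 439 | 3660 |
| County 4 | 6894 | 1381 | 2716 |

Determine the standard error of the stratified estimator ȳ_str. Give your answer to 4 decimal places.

1.0729

Var(ȳ_str) = Σₕ Wₕ²(1 − fₕ)sₕ²/nₕ with Wₕ = Nₕ/N, N = 10140.
County 1: Wₕ = 0.08284024; term = 0.08284024²·(1 − 0.16071429)·945.8/135 = 0.040351347.
County 3: Wₕ = 0.23727811; term = 0.23727811²·(1 − 0.18246052)·3660/439 = 0.38374315.
County 4: Wₕ = 0.67988166; term = 0.67988166²·(1 − 0.20031912)·2716/1381 = 0.72697495.
Sum = 1.1510694.
SE = √(1.1510694) = 1.0729.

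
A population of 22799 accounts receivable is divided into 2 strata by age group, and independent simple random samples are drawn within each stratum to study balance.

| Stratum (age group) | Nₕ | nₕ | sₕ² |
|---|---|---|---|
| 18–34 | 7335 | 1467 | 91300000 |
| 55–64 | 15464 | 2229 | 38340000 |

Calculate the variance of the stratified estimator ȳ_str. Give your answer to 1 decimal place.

Var(ȳ_str) = Σₕ Wₕ²(1 − fₕ)sₕ²/nₕ with Wₕ = Nₕ/N, N = 22799.
18–34: Wₕ = 0.32172464; term = 0.32172464²·(1 − 0.20000000)·91300000/1467 = 5153.4645.
55–64: Wₕ = 0.67827536; term = 0.67827536²·(1 − 0.14414123)·38340000/2229 = 6772.6125.
Sum = 11926.077.

11926.1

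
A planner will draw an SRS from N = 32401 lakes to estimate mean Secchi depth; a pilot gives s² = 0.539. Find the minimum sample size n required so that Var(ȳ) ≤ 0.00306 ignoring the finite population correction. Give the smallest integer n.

Without fpc, n₀ = s²/D = 0.539/0.00306 = 176.1438.
Rounding up, n = 177.

177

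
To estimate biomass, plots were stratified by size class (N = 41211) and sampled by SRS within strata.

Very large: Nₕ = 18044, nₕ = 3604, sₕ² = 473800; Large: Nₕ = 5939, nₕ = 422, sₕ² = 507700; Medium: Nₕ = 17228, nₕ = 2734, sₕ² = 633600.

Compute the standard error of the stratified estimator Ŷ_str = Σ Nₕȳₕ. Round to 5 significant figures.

Var(Ŷ_str) = Σₕ Nₕ²(1 − fₕ)sₕ²/nₕ.
Very large: 18044²·(1 − 3604/18044)·473800/3604 = 3.4253921 × 10^10.
Large: 5939²·(1 − 422/5939)·507700/422 = 3.9419492 × 10^10.
Medium: 17228²·(1 − 2734/17228)·633600/2734 = 5.7868174 × 10^10.
Sum = 1.3154159 × 10^11.
SE = √(1.3154159 × 10^11) = 362690.

362690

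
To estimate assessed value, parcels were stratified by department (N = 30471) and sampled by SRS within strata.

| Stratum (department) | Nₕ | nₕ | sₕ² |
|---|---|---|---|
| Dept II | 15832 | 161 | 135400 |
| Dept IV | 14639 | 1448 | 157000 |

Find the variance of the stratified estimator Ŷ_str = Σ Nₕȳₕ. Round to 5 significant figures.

2.2959 × 10^11

Var(Ŷ_str) = Σₕ Nₕ²(1 − fₕ)sₕ²/nₕ.
Dept II: 15832²·(1 − 161/15832)·135400/161 = 2.0865331 × 10^11.
Dept IV: 14639²·(1 − 1448/14639)·157000/1448 = 2.0937278 × 10^10.
Sum = 2.2959059 × 10^11.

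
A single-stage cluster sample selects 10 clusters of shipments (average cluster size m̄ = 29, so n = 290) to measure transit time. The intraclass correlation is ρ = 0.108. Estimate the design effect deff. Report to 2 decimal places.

deff = 1 + (29 − 1)·0.108 = 1 + 3.024 = 4.024.

4.02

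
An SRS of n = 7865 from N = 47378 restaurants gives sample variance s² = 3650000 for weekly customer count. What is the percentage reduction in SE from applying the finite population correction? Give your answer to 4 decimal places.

8.6767

f = n/N = 7865/47378 = 0.16600532.
SE_no-fpc = √(s²/n) = 21.542548; SE_fpc = √((1−f)s²/n) = 19.673368.
Ratio = √(1−f) = 0.91323309. Reduction = 100·(1 − 0.91323309) = 8.6767%.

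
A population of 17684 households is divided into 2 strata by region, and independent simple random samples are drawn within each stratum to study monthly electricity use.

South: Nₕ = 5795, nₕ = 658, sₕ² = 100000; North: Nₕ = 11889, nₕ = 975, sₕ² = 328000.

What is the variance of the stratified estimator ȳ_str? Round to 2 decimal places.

Var(ȳ_str) = Σₕ Wₕ²(1 − fₕ)sₕ²/nₕ with Wₕ = Nₕ/N, N = 17684.
South: Wₕ = 0.32769735; term = 0.32769735²·(1 − 0.11354616)·100000/658 = 14.466921.
North: Wₕ = 0.67230265; term = 0.67230265²·(1 − 0.08200858)·328000/975 = 139.5846.
Sum = 154.05152.

154.05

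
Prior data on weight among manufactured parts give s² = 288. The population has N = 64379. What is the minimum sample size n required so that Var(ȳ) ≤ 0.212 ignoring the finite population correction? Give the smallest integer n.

Without fpc, n₀ = s²/D = 288/0.212 = 1358.4906.
Rounding up, n = 1359.

1359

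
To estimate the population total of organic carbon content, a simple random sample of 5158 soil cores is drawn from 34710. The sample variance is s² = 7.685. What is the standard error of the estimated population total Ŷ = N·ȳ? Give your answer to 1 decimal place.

Var(Ŷ) = N²·Var(ȳ) = N²·(1 − n/N)·s²/n.
f = 5158/34710 = 0.14860271; Var(ȳ) = 0.85139729·7.685/5158 = 0.0012685126.
Var(Ŷ) = 34710² · 0.0012685126 = 1.5282838 × 10^6.
SE(Ŷ) = √(1.5282838 × 10^6) = 1236.2.

1236.2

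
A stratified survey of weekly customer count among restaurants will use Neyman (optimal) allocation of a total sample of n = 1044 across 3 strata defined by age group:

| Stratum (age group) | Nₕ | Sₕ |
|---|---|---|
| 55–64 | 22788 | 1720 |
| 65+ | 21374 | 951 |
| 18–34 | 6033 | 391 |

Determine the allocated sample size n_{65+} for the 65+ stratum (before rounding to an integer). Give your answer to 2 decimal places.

342.93

Neyman allocation: nₕ = n·NₕSₕ / Σⱼ NⱼSⱼ.
Σ NⱼSⱼ = 22788·1720 + 21374·951 + 6033·391 = 6.1880937 × 10^7.
n_{65+} = 1044·21374·951 / (6.1880937 × 10^7) = 342.93.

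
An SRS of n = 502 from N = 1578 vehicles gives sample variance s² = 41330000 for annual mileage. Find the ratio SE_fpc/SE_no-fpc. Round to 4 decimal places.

f = n/N = 502/1578 = 0.31812421.
SE_no-fpc = √(s²/n) = 286.93323; SE_fpc = √((1−f)s²/n) = 236.93732.
Ratio = √(1−f) = 0.82575771.

0.8258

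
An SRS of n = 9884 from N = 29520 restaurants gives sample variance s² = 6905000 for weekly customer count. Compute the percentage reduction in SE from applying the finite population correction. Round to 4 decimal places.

f = n/N = 9884/29520 = 0.33482385.
SE_no-fpc = √(s²/n) = 26.431114; SE_fpc = √((1−f)s²/n) = 21.556776.
Ratio = √(1−f) = 0.81558332. Reduction = 100·(1 − 0.81558332) = 18.4417%.

18.4417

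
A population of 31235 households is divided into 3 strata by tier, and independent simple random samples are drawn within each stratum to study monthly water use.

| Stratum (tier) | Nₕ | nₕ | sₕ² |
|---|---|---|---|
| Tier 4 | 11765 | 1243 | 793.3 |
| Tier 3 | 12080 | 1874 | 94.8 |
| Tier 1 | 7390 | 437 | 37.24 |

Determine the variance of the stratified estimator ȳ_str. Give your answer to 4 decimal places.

0.0919

Var(ȳ_str) = Σₕ Wₕ²(1 − fₕ)sₕ²/nₕ with Wₕ = Nₕ/N, N = 31235.
Tier 4: Wₕ = 0.37666080; term = 0.37666080²·(1 − 0.10565236)·793.3/1243 = 0.08097921.
Tier 3: Wₕ = 0.38674564; term = 0.38674564²·(1 − 0.15513245)·94.8/1874 = 0.0063926103.
Tier 1: Wₕ = 0.23659356; term = 0.23659356²·(1 − 0.05913396)·37.24/437 = 0.0044880934.
Sum = 0.091859914.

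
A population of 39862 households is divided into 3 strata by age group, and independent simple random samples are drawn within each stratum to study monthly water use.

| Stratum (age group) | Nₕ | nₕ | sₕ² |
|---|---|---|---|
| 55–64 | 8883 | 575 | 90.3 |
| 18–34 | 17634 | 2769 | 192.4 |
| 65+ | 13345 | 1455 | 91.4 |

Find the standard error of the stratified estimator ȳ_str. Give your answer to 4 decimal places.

Var(ȳ_str) = Σₕ Wₕ²(1 − fₕ)sₕ²/nₕ with Wₕ = Nₕ/N, N = 39862.
55–64: Wₕ = 0.22284381; term = 0.22284381²·(1 − 0.06473038)·90.3/575 = 0.0072938678.
18–34: Wₕ = 0.44237620; term = 0.44237620²·(1 − 0.15702620)·192.4/2769 = 0.011462509.
65+: Wₕ = 0.33477999; term = 0.33477999²·(1 − 0.10902960)·91.4/1455 = 0.0062728581.
Sum = 0.025029235.
SE = √(0.025029235) = 0.1582.

0.1582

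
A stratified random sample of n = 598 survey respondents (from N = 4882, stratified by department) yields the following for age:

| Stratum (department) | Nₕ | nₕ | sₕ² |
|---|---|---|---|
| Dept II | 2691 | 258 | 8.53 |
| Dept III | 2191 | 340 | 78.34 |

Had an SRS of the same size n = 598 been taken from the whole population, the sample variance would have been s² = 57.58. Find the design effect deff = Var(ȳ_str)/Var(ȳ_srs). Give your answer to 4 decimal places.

Var(ȳ_str) = Σ Wₕ²(1−fₕ)sₕ²/nₕ with Wₕ = Nₕ/4882:
  Dept II: (2691/4882)²·(1−258/2691)·8.53/258 = 0.0090821691
  Dept III: (2191/4882)²·(1−340/2191)·78.34/340 = 0.039206484
  → Var(ȳ_str) = 0.048288653.
Var(ȳ_srs) = (1 − 598/4882)·57.58/598 = 0.084493279.
deff = 0.048288653 / 0.084493279 = 0.5715.

0.5715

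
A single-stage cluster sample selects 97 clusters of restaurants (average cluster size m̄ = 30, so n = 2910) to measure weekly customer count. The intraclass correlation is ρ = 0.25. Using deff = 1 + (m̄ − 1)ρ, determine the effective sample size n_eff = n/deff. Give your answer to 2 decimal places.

deff = 1 + (30 − 1)·0.25 = 1 + 7.25 = 8.25.
n_eff = 2910 / 8.25 = 352.73.

352.73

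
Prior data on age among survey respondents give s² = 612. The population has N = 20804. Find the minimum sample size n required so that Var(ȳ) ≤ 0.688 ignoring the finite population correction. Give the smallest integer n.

890

Without fpc, n₀ = s²/D = 612/0.688 = 889.5349.
Rounding up, n = 890.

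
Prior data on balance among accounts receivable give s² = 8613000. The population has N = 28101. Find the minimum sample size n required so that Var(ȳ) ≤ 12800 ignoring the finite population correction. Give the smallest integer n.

Without fpc, n₀ = s²/D = 8613000/12800 = 672.8906.
Rounding up, n = 673.

673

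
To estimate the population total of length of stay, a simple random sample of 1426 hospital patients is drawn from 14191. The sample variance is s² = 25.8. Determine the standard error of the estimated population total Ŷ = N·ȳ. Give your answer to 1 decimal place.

Var(Ŷ) = N²·Var(ȳ) = N²·(1 − n/N)·s²/n.
f = 1426/14191 = 0.10048622; Var(ȳ) = 0.89951378·25.8/1426 = 0.016274513.
Var(Ŷ) = 14191² · 0.016274513 = 3.2774344 × 10^6.
SE(Ŷ) = √(3.2774344 × 10^6) = 1810.4.

1810.4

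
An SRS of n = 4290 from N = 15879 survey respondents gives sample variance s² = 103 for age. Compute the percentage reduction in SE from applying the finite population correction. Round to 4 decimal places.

14.5698

f = n/N = 4290/15879 = 0.27016815.
SE_no-fpc = √(s²/n) = 0.15494942; SE_fpc = √((1−f)s²/n) = 0.1323736.
Ratio = √(1−f) = 0.85430197. Reduction = 100·(1 − 0.85430197) = 14.5698%.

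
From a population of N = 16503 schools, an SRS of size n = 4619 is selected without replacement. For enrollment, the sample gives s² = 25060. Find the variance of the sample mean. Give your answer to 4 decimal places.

3.9069

Under SRS without replacement, Var(ȳ) = (1 − f)·s²/n with f = n/N = 4619/16503 = 0.27988851.
Var(ȳ) = (1 − 0.27988851)·25060/4619 = 0.72011149·5.4254168 = 3.906905.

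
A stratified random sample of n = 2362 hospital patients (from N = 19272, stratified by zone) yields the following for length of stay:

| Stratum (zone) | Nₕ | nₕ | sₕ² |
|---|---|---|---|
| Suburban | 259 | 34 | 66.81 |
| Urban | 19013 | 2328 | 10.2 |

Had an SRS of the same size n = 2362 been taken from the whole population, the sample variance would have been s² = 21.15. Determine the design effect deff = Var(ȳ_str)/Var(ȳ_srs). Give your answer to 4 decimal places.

0.5156

Var(ȳ_str) = Σ Wₕ²(1−fₕ)sₕ²/nₕ with Wₕ = Nₕ/19272:
  Suburban: (259/19272)²·(1−34/259)·66.81/34 = 3.0831259 × 10^-4
  Urban: (19013/19272)²·(1−2328/19013)·10.2/2328 = 0.0037423162
  → Var(ȳ_str) = 0.0040506288.
Var(ȳ_srs) = (1 − 2362/19272)·21.15/2362 = 0.007856829.
deff = 0.0040506288 / 0.007856829 = 0.5156.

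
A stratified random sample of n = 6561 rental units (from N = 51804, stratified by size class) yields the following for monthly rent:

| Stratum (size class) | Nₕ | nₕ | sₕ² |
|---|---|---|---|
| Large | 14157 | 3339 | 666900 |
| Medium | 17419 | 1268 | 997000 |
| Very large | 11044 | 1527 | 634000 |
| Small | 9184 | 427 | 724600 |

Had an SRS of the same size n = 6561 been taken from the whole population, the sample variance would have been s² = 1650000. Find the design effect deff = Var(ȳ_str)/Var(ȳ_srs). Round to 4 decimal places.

0.7328

Var(ȳ_str) = Σ Wₕ²(1−fₕ)sₕ²/nₕ with Wₕ = Nₕ/51804:
  Large: (14157/51804)²·(1−3339/14157)·666900/3339 = 11.398191
  Medium: (17419/51804)²·(1−1268/17419)·997000/1268 = 82.427467
  Very large: (11044/51804)²·(1−1527/11044)·634000/1527 = 16.261107
  Small: (9184/51804)²·(1−427/9184)·724600/427 = 50.854699
  → Var(ȳ_str) = 160.94146.
Var(ȳ_srs) = (1 − 6561/51804)·1650000/6561 = 219.63523.
deff = 160.94146 / 219.63523 = 0.7328.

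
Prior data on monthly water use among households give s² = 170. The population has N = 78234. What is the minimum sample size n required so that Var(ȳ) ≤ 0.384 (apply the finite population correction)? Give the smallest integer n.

441

Without fpc, n₀ = s²/D = 170/0.384 = 442.7083.
With fpc, (1 − n/N)·s²/n ≤ D requires n ≥ n₀/(1 + n₀/N) = 442.7083/(1 + 442.7083/78234) = 440.2172.
Rounding up, n = 441.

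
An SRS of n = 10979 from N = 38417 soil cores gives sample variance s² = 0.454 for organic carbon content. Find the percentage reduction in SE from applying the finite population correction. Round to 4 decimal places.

15.4888

f = n/N = 10979/38417 = 0.28578494.
SE_no-fpc = √(s²/n) = 0.0064305265; SE_fpc = √((1−f)s²/n) = 0.0054345181.
Ratio = √(1−f) = 0.84511245. Reduction = 100·(1 − 0.84511245) = 15.4888%.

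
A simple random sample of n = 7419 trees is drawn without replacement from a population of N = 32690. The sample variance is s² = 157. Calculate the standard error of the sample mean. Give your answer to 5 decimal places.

Under SRS without replacement, Var(ȳ) = (1 − f)·s²/n with f = n/N = 7419/32690 = 0.22695014.
Var(ȳ) = (1 − 0.22695014)·157/7419 = 0.77304986·0.021161882 = 0.01635919.
SE(ȳ) = √(0.01635919) = 0.12790.

0.12790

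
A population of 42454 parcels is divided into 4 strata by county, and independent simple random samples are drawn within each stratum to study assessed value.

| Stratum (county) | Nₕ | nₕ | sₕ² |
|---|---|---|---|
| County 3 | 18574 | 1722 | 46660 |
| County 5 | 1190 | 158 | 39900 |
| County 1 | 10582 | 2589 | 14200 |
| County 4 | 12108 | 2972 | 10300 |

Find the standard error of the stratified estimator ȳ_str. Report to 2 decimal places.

2.31

Var(ȳ_str) = Σₕ Wₕ²(1 − fₕ)sₕ²/nₕ with Wₕ = Nₕ/N, N = 42454.
County 3: Wₕ = 0.43750883; term = 0.43750883²·(1 − 0.09271024)·46660/1722 = 4.705776.
County 5: Wₕ = 0.02803034; term = 0.02803034²·(1 − 0.13277311)·39900/158 = 0.17207003.
County 1: Wₕ = 0.24925802; term = 0.24925802²·(1 − 0.24466074)·14200/2589 = 0.25739294.
County 4: Wₕ = 0.28520281; term = 0.28520281²·(1 − 0.24545755)·10300/2972 = 0.21270598.
Sum = 5.347945.
SE = √(5.347945) = 2.31.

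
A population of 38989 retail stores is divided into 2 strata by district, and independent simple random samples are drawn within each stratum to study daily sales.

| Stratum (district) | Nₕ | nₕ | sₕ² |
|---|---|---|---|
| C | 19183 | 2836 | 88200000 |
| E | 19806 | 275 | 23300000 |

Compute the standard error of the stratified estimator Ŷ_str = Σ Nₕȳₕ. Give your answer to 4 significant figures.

Var(Ŷ_str) = Σₕ Nₕ²(1 − fₕ)sₕ²/nₕ.
C: 19183²·(1 − 2836/19183)·88200000/2836 = 9.7525222 × 10^12.
E: 19806²·(1 − 275/19806)·23300000/275 = 3.2775134 × 10^13.
Sum = 4.2527656 × 10^13.
SE = √(4.2527656 × 10^13) = 6.521 × 10^6.

6.521 × 10^6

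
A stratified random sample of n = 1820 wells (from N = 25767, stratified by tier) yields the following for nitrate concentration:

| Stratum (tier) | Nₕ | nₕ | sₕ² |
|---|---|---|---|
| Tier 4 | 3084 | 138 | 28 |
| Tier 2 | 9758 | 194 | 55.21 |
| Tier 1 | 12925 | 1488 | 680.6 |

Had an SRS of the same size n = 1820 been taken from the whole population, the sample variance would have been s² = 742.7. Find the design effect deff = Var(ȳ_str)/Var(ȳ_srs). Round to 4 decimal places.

0.3813

Var(ȳ_str) = Σ Wₕ²(1−fₕ)sₕ²/nₕ with Wₕ = Nₕ/25767:
  Tier 4: (3084/25767)²·(1−138/3084)·28/138 = 0.0027765042
  Tier 2: (9758/25767)²·(1−194/9758)·55.21/194 = 0.040002643
  Tier 1: (12925/25767)²·(1−1488/12925)·680.6/1488 = 0.10183662
  → Var(ȳ_str) = 0.14461577.
Var(ȳ_srs) = (1 − 1820/25767)·742.7/1820 = 0.37925323.
deff = 0.14461577 / 0.37925323 = 0.3813.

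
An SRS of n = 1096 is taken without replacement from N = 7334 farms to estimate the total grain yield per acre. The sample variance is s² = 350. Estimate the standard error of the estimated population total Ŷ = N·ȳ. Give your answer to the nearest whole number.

3822

Var(Ŷ) = N²·Var(ȳ) = N²·(1 − n/N)·s²/n.
f = 1096/7334 = 0.14944096; Var(ȳ) = 0.85055904·350/1096 = 0.27162013.
Var(Ŷ) = 7334² · 0.27162013 = 1.4609783 × 10^7.
SE(Ŷ) = √(1.4609783 × 10^7) = 3822.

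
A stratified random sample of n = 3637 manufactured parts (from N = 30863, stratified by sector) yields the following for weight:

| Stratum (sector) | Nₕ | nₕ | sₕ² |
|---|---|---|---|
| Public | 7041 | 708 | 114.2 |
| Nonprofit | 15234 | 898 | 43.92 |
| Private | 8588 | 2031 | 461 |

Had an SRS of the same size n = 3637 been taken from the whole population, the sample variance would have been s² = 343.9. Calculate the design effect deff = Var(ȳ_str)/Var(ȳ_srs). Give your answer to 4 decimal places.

Var(ȳ_str) = Σ Wₕ²(1−fₕ)sₕ²/nₕ with Wₕ = Nₕ/30863:
  Public: (7041/30863)²·(1−708/7041)·114.2/708 = 0.0075509292
  Nonprofit: (15234/30863)²·(1−898/15234)·43.92/898 = 0.01121377
  Private: (8588/30863)²·(1−2031/8588)·461/2031 = 0.013418746
  → Var(ȳ_str) = 0.032183445.
Var(ȳ_srs) = (1 − 3637/30863)·343.9/3637 = 0.08341316.
deff = 0.032183445 / 0.08341316 = 0.3858.

0.3858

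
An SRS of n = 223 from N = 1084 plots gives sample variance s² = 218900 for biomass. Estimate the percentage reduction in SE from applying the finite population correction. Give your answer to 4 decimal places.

f = n/N = 223/1084 = 0.20571956.
SE_no-fpc = √(s²/n) = 31.330725; SE_fpc = √((1−f)s²/n) = 27.922698.
Ratio = √(1−f) = 0.89122413. Reduction = 100·(1 − 0.89122413) = 10.8776%.

10.8776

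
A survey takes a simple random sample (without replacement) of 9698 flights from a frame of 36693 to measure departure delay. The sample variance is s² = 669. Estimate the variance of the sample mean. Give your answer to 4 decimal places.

0.0508

Under SRS without replacement, Var(ȳ) = (1 − f)·s²/n with f = n/N = 9698/36693 = 0.26430109.
Var(ȳ) = (1 − 0.26430109)·669/9698 = 0.73569891·0.068983296 = 0.050750935.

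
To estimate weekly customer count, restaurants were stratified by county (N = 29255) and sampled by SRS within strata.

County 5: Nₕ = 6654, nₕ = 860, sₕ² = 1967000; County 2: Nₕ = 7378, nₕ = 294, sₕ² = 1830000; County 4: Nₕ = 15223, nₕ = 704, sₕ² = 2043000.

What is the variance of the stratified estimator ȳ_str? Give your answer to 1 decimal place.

Var(ȳ_str) = Σₕ Wₕ²(1 − fₕ)sₕ²/nₕ with Wₕ = Nₕ/N, N = 29255.
County 5: Wₕ = 0.22744830; term = 0.22744830²·(1 − 0.12924557)·1967000/860 = 103.03078.
County 2: Wₕ = 0.25219621; term = 0.25219621²·(1 − 0.03984820)·1830000/294 = 380.12003.
County 4: Wₕ = 0.52035549; term = 0.52035549²·(1 − 0.04624581)·2043000/704 = 749.43238.
Sum = 1232.5832.

1232.6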